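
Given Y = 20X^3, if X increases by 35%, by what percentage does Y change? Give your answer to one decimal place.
146.0%

For Y = 20X^3:
If X → X(1 + 0.35)
Then Y → Y · (1 + 0.35)^3
     ≈ Y · 2.4604

Percentage change = ((1 + 0.35)^3 − 1) × 100% ≈ 146.0%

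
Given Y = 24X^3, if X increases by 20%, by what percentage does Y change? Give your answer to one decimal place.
72.8%

For Y = 24X^3:
If X → X(1 + 0.2)
Then Y → Y · (1 + 0.2)^3
     = Y · 1.7280

Percentage change = ((1 + 0.2)^3 − 1) × 100% = 72.8%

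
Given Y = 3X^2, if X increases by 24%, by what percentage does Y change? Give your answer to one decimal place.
53.8%

For Y = 3X^2:
If X → X(1 + 0.24)
Then Y → Y · (1 + 0.24)^2
     = Y · 1.5376

Percentage change = ((1 + 0.24)^2 − 1) × 100% ≈ 53.8%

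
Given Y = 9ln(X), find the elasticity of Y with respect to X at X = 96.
Elasticity = 1/ln(96) ≈ 0.2191

Elasticity = (dY/dX) · (X/Y)

dY/dX = 9/X
At X = 96: dY/dX = 3/32, Y = 9·ln(96)

Elasticity = (3/32) · (96 / (9·ln(96))) = 1/ln(96) ≈ 0.2191

Interpretation: for a small percentage change in X, the percentage change in Y is approximately 0.22 times as large.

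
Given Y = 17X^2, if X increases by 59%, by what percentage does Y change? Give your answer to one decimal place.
152.8%

For Y = 17X^2:
If X → X(1 + 0.59)
Then Y → Y · (1 + 0.59)^2
     = Y · 2.5281

Percentage change = ((1 + 0.59)^2 − 1) × 100% ≈ 152.8%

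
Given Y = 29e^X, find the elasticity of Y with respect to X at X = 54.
Elasticity = 54

Elasticity = (dY/dX) · (X/Y)

dY/dX = 29·e^X
At X = 54: dY/dX = 29·e^54, Y = 29·e^54

Elasticity = (29·e^54) · (54 / (29·e^54)) = 54

Interpretation: for a small percentage change in X, the percentage change in Y is approximately 54.00 times as large.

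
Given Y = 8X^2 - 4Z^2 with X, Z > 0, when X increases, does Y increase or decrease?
Y increases

Taking the partial derivative:
∂Y/∂X = 16X

∂Y/∂X = 16X > 0 (assuming positive values)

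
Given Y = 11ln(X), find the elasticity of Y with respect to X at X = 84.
Elasticity = 1/ln(84) ≈ 0.2257

Elasticity = (dY/dX) · (X/Y)

dY/dX = 11/X
At X = 84: dY/dX = 11/84, Y = 11·ln(84)

Elasticity = (11/84) · (84 / (11·ln(84))) = 1/ln(84) ≈ 0.2257

Interpretation: for a small percentage change in X, the percentage change in Y is approximately 0.23 times as large.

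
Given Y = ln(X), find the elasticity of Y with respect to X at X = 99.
Elasticity = 1/ln(99) ≈ 0.2176

Elasticity = (dY/dX) · (X/Y)

dY/dX = 1/X
At X = 99: dY/dX = 1/99, Y = ln(99)

Elasticity = (1/99) · (99 / (ln(99))) = 1/ln(99) ≈ 0.2176

Interpretation: for a small percentage change in X, the percentage change in Y is approximately 0.22 times as large.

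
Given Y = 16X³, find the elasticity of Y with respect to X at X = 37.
Elasticity = 3

Elasticity = (dY/dX) · (X/Y)

dY/dX = 48·X²
At X = 37: dY/dX = 65712, Y = 810448

Elasticity = 65712 · (37 / 810448) = 3

Interpretation: for a small percentage change in X, the percentage change in Y is approximately 3.00 times as large.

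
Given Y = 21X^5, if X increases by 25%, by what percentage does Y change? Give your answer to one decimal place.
205.2%

For Y = 21X^5:
If X → X(1 + 0.25)
Then Y → Y · (1 + 0.25)^5
     ≈ Y · 3.0518

Percentage change = ((1 + 0.25)^5 − 1) × 100% ≈ 205.2%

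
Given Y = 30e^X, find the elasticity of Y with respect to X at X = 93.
Elasticity = 93

Elasticity = (dY/dX) · (X/Y)

dY/dX = 30·e^X
At X = 93: dY/dX = 30·e^93, Y = 30·e^93

Elasticity = (30·e^93) · (93 / (30·e^93)) = 93

Interpretation: for a small percentage change in X, the percentage change in Y is approximately 93.00 times as large.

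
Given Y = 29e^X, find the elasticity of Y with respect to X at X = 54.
Elasticity = 54

Elasticity = (dY/dX) · (X/Y)

dY/dX = 29·e^X
At X = 54: dY/dX = 29·e^54, Y = 29·e^54

Elasticity = (29·e^54) · (54 / (29·e^54)) = 54

Interpretation: for a small percentage change in X, the percentage change in Y is approximately 54.00 times as large.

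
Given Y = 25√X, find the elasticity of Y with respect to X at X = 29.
Elasticity = 1/2

Elasticity = (dY/dX) · (X/Y)

dY/dX = 25/(2·√X)
At X = 29: dY/dX = 25·√29/58, Y = 25·√29

Elasticity = (25·√29/58) · (29 / (25·√29)) = 1/2

Interpretation: for a small percentage change in X, the percentage change in Y is approximately 0.50 times as large.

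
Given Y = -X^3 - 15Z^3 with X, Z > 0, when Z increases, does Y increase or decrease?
Y decreases

Taking the partial derivative:
∂Y/∂Z = -45Z^2

∂Y/∂Z = -45Z^2 < 0 (assuming positive values)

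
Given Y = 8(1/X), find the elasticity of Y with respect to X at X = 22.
Elasticity = -1

Elasticity = (dY/dX) · (X/Y)

dY/dX = -8/X²
At X = 22: dY/dX = -2/121, Y = 4/11

Elasticity = (-2/121) · (22 / (4/11)) = -1

Interpretation: for a small percentage change in X, the percentage change in Y is approximately -1.00 times as large.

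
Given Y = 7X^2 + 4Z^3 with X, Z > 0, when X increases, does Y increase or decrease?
Y increases

Taking the partial derivative:
∂Y/∂X = 14X

∂Y/∂X = 14X > 0 (assuming positive values)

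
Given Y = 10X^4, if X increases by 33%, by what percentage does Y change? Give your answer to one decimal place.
212.9%

For Y = 10X^4:
If X → X(1 + 0.33)
Then Y → Y · (1 + 0.33)^4
     ≈ Y · 3.1290

Percentage change = ((1 + 0.33)^4 − 1) × 100% ≈ 212.9%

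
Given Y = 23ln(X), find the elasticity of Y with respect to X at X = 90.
Elasticity = 1/ln(90) ≈ 0.2222

Elasticity = (dY/dX) · (X/Y)

dY/dX = 23/X
At X = 90: dY/dX = 23/90, Y = 23·ln(90)

Elasticity = (23/90) · (90 / (23·ln(90))) = 1/ln(90) ≈ 0.2222

Interpretation: for a small percentage change in X, the percentage change in Y is approximately 0.22 times as large.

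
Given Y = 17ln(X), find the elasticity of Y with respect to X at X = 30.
Elasticity = 1/ln(30) ≈ 0.2940

Elasticity = (dY/dX) · (X/Y)

dY/dX = 17/X
At X = 30: dY/dX = 17/30, Y = 17·ln(30)

Elasticity = (17/30) · (30 / (17·ln(30))) = 1/ln(30) ≈ 0.2940

Interpretation: for a small percentage change in X, the percentage change in Y is approximately 0.29 times as large.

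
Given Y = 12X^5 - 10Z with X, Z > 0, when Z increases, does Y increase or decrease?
Y decreases

Taking the partial derivative:
∂Y/∂Z = -10

∂Y/∂Z = -10 < 0 (assuming positive values)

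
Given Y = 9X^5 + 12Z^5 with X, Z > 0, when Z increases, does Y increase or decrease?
Y increases

Taking the partial derivative:
∂Y/∂Z = 60Z^4

∂Y/∂Z = 60Z^4 > 0 (assuming positive values)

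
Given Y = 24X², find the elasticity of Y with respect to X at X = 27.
Elasticity = 2

Elasticity = (dY/dX) · (X/Y)

dY/dX = 48·X
At X = 27: dY/dX = 1296, Y = 17496

Elasticity = 1296 · (27 / 17496) = 2

Interpretation: for a small percentage change in X, the percentage change in Y is approximately 2.00 times as large.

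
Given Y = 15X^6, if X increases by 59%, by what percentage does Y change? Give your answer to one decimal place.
1515.8%

For Y = 15X^6:
If X → X(1 + 0.59)
Then Y → Y · (1 + 0.59)^6
     ≈ Y · 16.1578

Percentage change = ((1 + 0.59)^6 − 1) × 100% ≈ 1515.8%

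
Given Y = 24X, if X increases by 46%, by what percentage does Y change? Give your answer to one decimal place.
46.0%

For Y = 24X:
If X → X(1 + 0.46)
Then Y → Y · (1 + 0.46)^1
     = Y · 1.4600

Percentage change = ((1 + 0.46)^1 − 1) × 100% = 46.0%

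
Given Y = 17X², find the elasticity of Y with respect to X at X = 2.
Elasticity = 2

Elasticity = (dY/dX) · (X/Y)

dY/dX = 34·X
At X = 2: dY/dX = 68, Y = 68

Elasticity = 68 · (2 / 68) = 2

Interpretation: for a small percentage change in X, the percentage change in Y is approximately 2.00 times as large.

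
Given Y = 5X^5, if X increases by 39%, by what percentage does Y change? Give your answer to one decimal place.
418.9%

For Y = 5X^5:
If X → X(1 + 0.39)
Then Y → Y · (1 + 0.39)^5
     ≈ Y · 5.1889

Percentage change = ((1 + 0.39)^5 − 1) × 100% ≈ 418.9%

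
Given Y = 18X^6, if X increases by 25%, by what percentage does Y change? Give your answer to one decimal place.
281.5%

For Y = 18X^6:
If X → X(1 + 0.25)
Then Y → Y · (1 + 0.25)^6
     ≈ Y · 3.8147

Percentage change = ((1 + 0.25)^6 − 1) × 100% ≈ 281.5%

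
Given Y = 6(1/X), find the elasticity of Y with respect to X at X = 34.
Elasticity = -1

Elasticity = (dY/dX) · (X/Y)

dY/dX = -6/X²
At X = 34: dY/dX = -3/578, Y = 3/17

Elasticity = (-3/578) · (34 / (3/17)) = -1

Interpretation: for a small percentage change in X, the percentage change in Y is approximately -1.00 times as large.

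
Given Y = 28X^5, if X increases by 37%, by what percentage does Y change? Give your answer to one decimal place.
382.6%

For Y = 28X^5:
If X → X(1 + 0.37)
Then Y → Y · (1 + 0.37)^5
     ≈ Y · 4.8262

Percentage change = ((1 + 0.37)^5 − 1) × 100% ≈ 382.6%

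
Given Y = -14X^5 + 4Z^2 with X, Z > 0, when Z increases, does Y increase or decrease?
Y increases

Taking the partial derivative:
∂Y/∂Z = 8Z

∂Y/∂Z = 8Z > 0 (assuming positive values)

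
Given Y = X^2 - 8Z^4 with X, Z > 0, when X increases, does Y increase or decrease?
Y increases

Taking the partial derivative:
∂Y/∂X = 2X

∂Y/∂X = 2X > 0 (assuming positive values)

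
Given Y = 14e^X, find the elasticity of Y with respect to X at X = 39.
Elasticity = 39

Elasticity = (dY/dX) · (X/Y)

dY/dX = 14·e^X
At X = 39: dY/dX = 14·e^39, Y = 14·e^39

Elasticity = (14·e^39) · (39 / (14·e^39)) = 39

Interpretation: for a small percentage change in X, the percentage change in Y is approximately 39.00 times as large.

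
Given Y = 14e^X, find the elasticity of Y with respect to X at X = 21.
Elasticity = 21

Elasticity = (dY/dX) · (X/Y)

dY/dX = 14·e^X
At X = 21: dY/dX = 14·e^21, Y = 14·e^21

Elasticity = (14·e^21) · (21 / (14·e^21)) = 21

Interpretation: for a small percentage change in X, the percentage change in Y is approximately 21.00 times as large.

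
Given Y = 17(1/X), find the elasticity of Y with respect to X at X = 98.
Elasticity = -1

Elasticity = (dY/dX) · (X/Y)

dY/dX = -17/X²
At X = 98: dY/dX = -17/9604, Y = 17/98

Elasticity = (-17/9604) · (98 / (17/98)) = -1

Interpretation: for a small percentage change in X, the percentage change in Y is approximately -1.00 times as large.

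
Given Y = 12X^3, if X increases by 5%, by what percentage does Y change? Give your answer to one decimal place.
15.8%

For Y = 12X^3:
If X → X(1 + 0.05)
Then Y → Y · (1 + 0.05)^3
     ≈ Y · 1.1576

Percentage change = ((1 + 0.05)^3 − 1) × 100% ≈ 15.8%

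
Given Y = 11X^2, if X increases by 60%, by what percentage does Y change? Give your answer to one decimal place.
156.0%

For Y = 11X^2:
If X → X(1 + 0.6)
Then Y → Y · (1 + 0.6)^2
     = Y · 2.5600

Percentage change = ((1 + 0.6)^2 − 1) × 100% = 156.0%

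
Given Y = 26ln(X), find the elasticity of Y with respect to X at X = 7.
Elasticity = 1/ln(7) ≈ 0.5139

Elasticity = (dY/dX) · (X/Y)

dY/dX = 26/X
At X = 7: dY/dX = 26/7, Y = 26·ln(7)

Elasticity = (26/7) · (7 / (26·ln(7))) = 1/ln(7) ≈ 0.5139

Interpretation: for a small percentage change in X, the percentage change in Y is approximately 0.51 times as large.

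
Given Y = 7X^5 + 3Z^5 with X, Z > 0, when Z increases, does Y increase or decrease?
Y increases

Taking the partial derivative:
∂Y/∂Z = 15Z^4

∂Y/∂Z = 15Z^4 > 0 (assuming positive values)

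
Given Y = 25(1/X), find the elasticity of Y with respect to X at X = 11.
Elasticity = -1

Elasticity = (dY/dX) · (X/Y)

dY/dX = -25/X²
At X = 11: dY/dX = -25/121, Y = 25/11

Elasticity = (-25/121) · (11 / (25/11)) = -1

Interpretation: for a small percentage change in X, the percentage change in Y is approximately -1.00 times as large.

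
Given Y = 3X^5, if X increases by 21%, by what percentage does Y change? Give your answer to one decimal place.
159.4%

For Y = 3X^5:
If X → X(1 + 0.21)
Then Y → Y · (1 + 0.21)^5
     ≈ Y · 2.5937

Percentage change = ((1 + 0.21)^5 − 1) × 100% ≈ 159.4%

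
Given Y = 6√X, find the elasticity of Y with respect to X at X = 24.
Elasticity = 1/2

Elasticity = (dY/dX) · (X/Y)

dY/dX = 3/√X
At X = 24: dY/dX = √6/4, Y = 12·√6

Elasticity = (√6/4) · (24 / (12·√6)) = 1/2

Interpretation: for a small percentage change in X, the percentage change in Y is approximately 0.50 times as large.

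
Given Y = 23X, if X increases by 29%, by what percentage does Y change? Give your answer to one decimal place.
29.0%

For Y = 23X:
If X → X(1 + 0.29)
Then Y → Y · (1 + 0.29)^1
     = Y · 1.2900

Percentage change = ((1 + 0.29)^1 − 1) × 100% = 29.0%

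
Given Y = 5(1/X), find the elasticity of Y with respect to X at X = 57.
Elasticity = -1

Elasticity = (dY/dX) · (X/Y)

dY/dX = -5/X²
At X = 57: dY/dX = -5/3249, Y = 5/57

Elasticity = (-5/3249) · (57 / (5/57)) = -1

Interpretation: for a small percentage change in X, the percentage change in Y is approximately -1.00 times as large.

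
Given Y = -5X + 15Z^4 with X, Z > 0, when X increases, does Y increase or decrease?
Y decreases

Taking the partial derivative:
∂Y/∂X = -5

∂Y/∂X = -5 < 0 (assuming positive values)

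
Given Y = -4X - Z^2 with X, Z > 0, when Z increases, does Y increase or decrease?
Y decreases

Taking the partial derivative:
∂Y/∂Z = -2Z

∂Y/∂Z = -2Z < 0 (assuming positive values)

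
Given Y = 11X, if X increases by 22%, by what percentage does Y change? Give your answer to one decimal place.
22.0%

For Y = 11X:
If X → X(1 + 0.22)
Then Y → Y · (1 + 0.22)^1
     = Y · 1.2200

Percentage change = ((1 + 0.22)^1 − 1) × 100% = 22.0%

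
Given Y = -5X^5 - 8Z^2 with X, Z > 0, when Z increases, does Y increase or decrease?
Y decreases

Taking the partial derivative:
∂Y/∂Z = -16Z

∂Y/∂Z = -16Z < 0 (assuming positive values)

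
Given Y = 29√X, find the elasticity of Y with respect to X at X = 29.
Elasticity = 1/2

Elasticity = (dY/dX) · (X/Y)

dY/dX = 29/(2·√X)
At X = 29: dY/dX = √29/2, Y = 29·√29

Elasticity = (√29/2) · (29 / (29·√29)) = 1/2

Interpretation: for a small percentage change in X, the percentage change in Y is approximately 0.50 times as large.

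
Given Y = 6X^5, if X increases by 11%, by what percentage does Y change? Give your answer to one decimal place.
68.5%

For Y = 6X^5:
If X → X(1 + 0.11)
Then Y → Y · (1 + 0.11)^5
     ≈ Y · 1.6851

Percentage change = ((1 + 0.11)^5 − 1) × 100% ≈ 68.5%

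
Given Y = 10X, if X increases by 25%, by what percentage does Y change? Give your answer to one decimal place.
25.0%

For Y = 10X:
If X → X(1 + 0.25)
Then Y → Y · (1 + 0.25)^1
     = Y · 1.2500

Percentage change = ((1 + 0.25)^1 − 1) × 100% = 25.0%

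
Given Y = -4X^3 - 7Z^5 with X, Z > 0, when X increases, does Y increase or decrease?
Y decreases

Taking the partial derivative:
∂Y/∂X = -12X^2

∂Y/∂X = -12X^2 < 0 (assuming positive values)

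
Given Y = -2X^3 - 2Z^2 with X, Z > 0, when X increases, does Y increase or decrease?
Y decreases

Taking the partial derivative:
∂Y/∂X = -6X^2

∂Y/∂X = -6X^2 < 0 (assuming positive values)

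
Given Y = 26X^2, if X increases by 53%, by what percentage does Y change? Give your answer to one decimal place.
134.1%

For Y = 26X^2:
If X → X(1 + 0.53)
Then Y → Y · (1 + 0.53)^2
     = Y · 2.3409

Percentage change = ((1 + 0.53)^2 − 1) × 100% ≈ 134.1%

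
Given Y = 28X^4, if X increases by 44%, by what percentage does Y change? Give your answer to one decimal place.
330.0%

For Y = 28X^4:
If X → X(1 + 0.44)
Then Y → Y · (1 + 0.44)^4
     ≈ Y · 4.2998

Percentage change = ((1 + 0.44)^4 − 1) × 100% ≈ 330.0%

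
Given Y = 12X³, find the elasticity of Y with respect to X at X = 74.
Elasticity = 3

Elasticity = (dY/dX) · (X/Y)

dY/dX = 36·X²
At X = 74: dY/dX = 197136, Y = 4862688

Elasticity = 197136 · (74 / 4862688) = 3

Interpretation: for a small percentage change in X, the percentage change in Y is approximately 3.00 times as large.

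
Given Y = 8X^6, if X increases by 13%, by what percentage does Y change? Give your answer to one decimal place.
108.2%

For Y = 8X^6:
If X → X(1 + 0.13)
Then Y → Y · (1 + 0.13)^6
     ≈ Y · 2.0820

Percentage change = ((1 + 0.13)^6 − 1) × 100% ≈ 108.2%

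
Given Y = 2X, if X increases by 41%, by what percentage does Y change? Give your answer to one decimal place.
41.0%

For Y = 2X:
If X → X(1 + 0.41)
Then Y → Y · (1 + 0.41)^1
     = Y · 1.4100

Percentage change = ((1 + 0.41)^1 − 1) × 100% = 41.0%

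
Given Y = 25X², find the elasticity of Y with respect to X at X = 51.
Elasticity = 2

Elasticity = (dY/dX) · (X/Y)

dY/dX = 50·X
At X = 51: dY/dX = 2550, Y = 65025

Elasticity = 2550 · (51 / 65025) = 2

Interpretation: for a small percentage change in X, the percentage change in Y is approximately 2.00 times as large.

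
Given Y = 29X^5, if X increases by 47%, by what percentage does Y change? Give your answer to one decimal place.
586.4%

For Y = 29X^5:
If X → X(1 + 0.47)
Then Y → Y · (1 + 0.47)^5
     ≈ Y · 6.8641

Percentage change = ((1 + 0.47)^5 − 1) × 100% ≈ 586.4%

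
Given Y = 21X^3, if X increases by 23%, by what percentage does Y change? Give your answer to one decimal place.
86.1%

For Y = 21X^3:
If X → X(1 + 0.23)
Then Y → Y · (1 + 0.23)^3
     ≈ Y · 1.8609

Percentage change = ((1 + 0.23)^3 − 1) × 100% ≈ 86.1%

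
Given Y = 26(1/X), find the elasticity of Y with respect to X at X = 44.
Elasticity = -1

Elasticity = (dY/dX) · (X/Y)

dY/dX = -26/X²
At X = 44: dY/dX = -13/968, Y = 13/22

Elasticity = (-13/968) · (44 / (13/22)) = -1

Interpretation: for a small percentage change in X, the percentage change in Y is approximately -1.00 times as large.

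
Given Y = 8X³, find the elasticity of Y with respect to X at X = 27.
Elasticity = 3

Elasticity = (dY/dX) · (X/Y)

dY/dX = 24·X²
At X = 27: dY/dX = 17496, Y = 157464

Elasticity = 17496 · (27 / 157464) = 3

Interpretation: for a small percentage change in X, the percentage change in Y is approximately 3.00 times as large.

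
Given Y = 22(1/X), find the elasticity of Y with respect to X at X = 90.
Elasticity = -1

Elasticity = (dY/dX) · (X/Y)

dY/dX = -22/X²
At X = 90: dY/dX = -11/4050, Y = 11/45

Elasticity = (-11/4050) · (90 / (11/45)) = -1

Interpretation: for a small percentage change in X, the percentage change in Y is approximately -1.00 times as large.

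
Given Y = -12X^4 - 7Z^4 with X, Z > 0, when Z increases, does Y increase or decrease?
Y decreases

Taking the partial derivative:
∂Y/∂Z = -28Z^3

∂Y/∂Z = -28Z^3 < 0 (assuming positive values)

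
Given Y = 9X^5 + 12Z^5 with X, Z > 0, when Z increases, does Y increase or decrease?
Y increases

Taking the partial derivative:
∂Y/∂Z = 60Z^4

∂Y/∂Z = 60Z^4 > 0 (assuming positive values)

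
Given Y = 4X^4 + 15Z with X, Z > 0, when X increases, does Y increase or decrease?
Y increases

Taking the partial derivative:
∂Y/∂X = 16X^3

∂Y/∂X = 16X^3 > 0 (assuming positive values)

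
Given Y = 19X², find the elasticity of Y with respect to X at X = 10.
Elasticity = 2

Elasticity = (dY/dX) · (X/Y)

dY/dX = 38·X
At X = 10: dY/dX = 380, Y = 1900

Elasticity = 380 · (10 / 1900) = 2

Interpretation: for a small percentage change in X, the percentage change in Y is approximately 2.00 times as large.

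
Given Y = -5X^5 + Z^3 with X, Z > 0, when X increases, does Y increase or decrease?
Y decreases

Taking the partial derivative:
∂Y/∂X = -25X^4

∂Y/∂X = -25X^4 < 0 (assuming positive values)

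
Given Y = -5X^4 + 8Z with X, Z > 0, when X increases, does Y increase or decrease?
Y decreases

Taking the partial derivative:
∂Y/∂X = -20X^3

∂Y/∂X = -20X^3 < 0 (assuming positive values)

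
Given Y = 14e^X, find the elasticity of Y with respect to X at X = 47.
Elasticity = 47

Elasticity = (dY/dX) · (X/Y)

dY/dX = 14·e^X
At X = 47: dY/dX = 14·e^47, Y = 14·e^47

Elasticity = (14·e^47) · (47 / (14·e^47)) = 47

Interpretation: for a small percentage change in X, the percentage change in Y is approximately 47.00 times as large.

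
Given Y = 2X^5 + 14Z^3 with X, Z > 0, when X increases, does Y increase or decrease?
Y increases

Taking the partial derivative:
∂Y/∂X = 10X^4

∂Y/∂X = 10X^4 > 0 (assuming positive values)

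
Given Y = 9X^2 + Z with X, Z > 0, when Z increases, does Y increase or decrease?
Y increases

Taking the partial derivative:
∂Y/∂Z = 1

∂Y/∂Z = 1 > 0 (assuming positive values)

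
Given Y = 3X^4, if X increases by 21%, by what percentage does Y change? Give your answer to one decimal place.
114.4%

For Y = 3X^4:
If X → X(1 + 0.21)
Then Y → Y · (1 + 0.21)^4
     ≈ Y · 2.1436

Percentage change = ((1 + 0.21)^4 − 1) × 100% ≈ 114.4%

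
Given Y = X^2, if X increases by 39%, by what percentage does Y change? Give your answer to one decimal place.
93.2%

For Y = X^2:
If X → X(1 + 0.39)
Then Y → Y · (1 + 0.39)^2
     = Y · 1.9321

Percentage change = ((1 + 0.39)^2 − 1) × 100% ≈ 93.2%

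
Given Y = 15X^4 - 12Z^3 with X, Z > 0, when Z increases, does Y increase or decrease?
Y decreases

Taking the partial derivative:
∂Y/∂Z = -36Z^2

∂Y/∂Z = -36Z^2 < 0 (assuming positive values)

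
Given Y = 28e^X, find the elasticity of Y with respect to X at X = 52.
Elasticity = 52

Elasticity = (dY/dX) · (X/Y)

dY/dX = 28·e^X
At X = 52: dY/dX = 28·e^52, Y = 28·e^52

Elasticity = (28·e^52) · (52 / (28·e^52)) = 52

Interpretation: for a small percentage change in X, the percentage change in Y is approximately 52.00 times as large.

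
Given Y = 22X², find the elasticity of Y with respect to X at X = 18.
Elasticity = 2

Elasticity = (dY/dX) · (X/Y)

dY/dX = 44·X
At X = 18: dY/dX = 792, Y = 7128

Elasticity = 792 · (18 / 7128) = 2

Interpretation: for a small percentage change in X, the percentage change in Y is approximately 2.00 times as large.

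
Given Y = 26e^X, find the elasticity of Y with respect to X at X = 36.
Elasticity = 36

Elasticity = (dY/dX) · (X/Y)

dY/dX = 26·e^X
At X = 36: dY/dX = 26·e^36, Y = 26·e^36

Elasticity = (26·e^36) · (36 / (26·e^36)) = 36

Interpretation: for a small percentage change in X, the percentage change in Y is approximately 36.00 times as large.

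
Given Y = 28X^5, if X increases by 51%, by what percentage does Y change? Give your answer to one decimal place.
685.0%

For Y = 28X^5:
If X → X(1 + 0.51)
Then Y → Y · (1 + 0.51)^5
     ≈ Y · 7.8503

Percentage change = ((1 + 0.51)^5 − 1) × 100% ≈ 685.0%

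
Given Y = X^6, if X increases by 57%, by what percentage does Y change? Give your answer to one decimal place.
1397.6%

For Y = X^6:
If X → X(1 + 0.57)
Then Y → Y · (1 + 0.57)^6
     ≈ Y · 14.9761

Percentage change = ((1 + 0.57)^6 − 1) × 100% ≈ 1397.6%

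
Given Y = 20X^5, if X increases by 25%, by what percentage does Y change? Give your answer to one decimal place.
205.2%

For Y = 20X^5:
If X → X(1 + 0.25)
Then Y → Y · (1 + 0.25)^5
     ≈ Y · 3.0518

Percentage change = ((1 + 0.25)^5 − 1) × 100% ≈ 205.2%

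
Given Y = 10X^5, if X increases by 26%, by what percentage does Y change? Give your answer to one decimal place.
217.6%

For Y = 10X^5:
If X → X(1 + 0.26)
Then Y → Y · (1 + 0.26)^5
     ≈ Y · 3.1758

Percentage change = ((1 + 0.26)^5 − 1) × 100% ≈ 217.6%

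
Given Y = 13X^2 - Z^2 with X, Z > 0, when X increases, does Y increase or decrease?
Y increases

Taking the partial derivative:
∂Y/∂X = 26X

∂Y/∂X = 26X > 0 (assuming positive values)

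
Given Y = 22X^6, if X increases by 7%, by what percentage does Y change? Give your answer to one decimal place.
50.1%

For Y = 22X^6:
If X → X(1 + 0.07)
Then Y → Y · (1 + 0.07)^6
     ≈ Y · 1.5007

Percentage change = ((1 + 0.07)^6 − 1) × 100% ≈ 50.1%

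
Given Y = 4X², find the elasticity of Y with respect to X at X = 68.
Elasticity = 2

Elasticity = (dY/dX) · (X/Y)

dY/dX = 8·X
At X = 68: dY/dX = 544, Y = 18496

Elasticity = 544 · (68 / 18496) = 2

Interpretation: for a small percentage change in X, the percentage change in Y is approximately 2.00 times as large.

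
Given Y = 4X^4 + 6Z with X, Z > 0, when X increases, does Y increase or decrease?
Y increases

Taking the partial derivative:
∂Y/∂X = 16X^3

∂Y/∂X = 16X^3 > 0 (assuming positive values)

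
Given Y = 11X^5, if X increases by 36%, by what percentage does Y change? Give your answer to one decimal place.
365.3%

For Y = 11X^5:
If X → X(1 + 0.36)
Then Y → Y · (1 + 0.36)^5
     ≈ Y · 4.6526

Percentage change = ((1 + 0.36)^5 − 1) × 100% ≈ 365.3%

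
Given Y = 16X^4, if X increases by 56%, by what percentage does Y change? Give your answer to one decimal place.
492.2%

For Y = 16X^4:
If X → X(1 + 0.56)
Then Y → Y · (1 + 0.56)^4
     ≈ Y · 5.9224

Percentage change = ((1 + 0.56)^4 − 1) × 100% ≈ 492.2%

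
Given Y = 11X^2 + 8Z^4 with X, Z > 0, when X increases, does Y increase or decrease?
Y increases

Taking the partial derivative:
∂Y/∂X = 22X

∂Y/∂X = 22X > 0 (assuming positive values)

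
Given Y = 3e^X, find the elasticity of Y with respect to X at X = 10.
Elasticity = 10

Elasticity = (dY/dX) · (X/Y)

dY/dX = 3·e^X
At X = 10: dY/dX = 3·e^10, Y = 3·e^10

Elasticity = (3·e^10) · (10 / (3·e^10)) = 10

Interpretation: for a small percentage change in X, the percentage change in Y is approximately 10.00 times as large.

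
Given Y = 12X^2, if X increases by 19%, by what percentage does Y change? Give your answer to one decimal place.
41.6%

For Y = 12X^2:
If X → X(1 + 0.19)
Then Y → Y · (1 + 0.19)^2
     = Y · 1.4161

Percentage change = ((1 + 0.19)^2 − 1) × 100% ≈ 41.6%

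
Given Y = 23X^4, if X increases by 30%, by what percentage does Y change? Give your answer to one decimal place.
185.6%

For Y = 23X^4:
If X → X(1 + 0.3)
Then Y → Y · (1 + 0.3)^4
     = Y · 2.8561

Percentage change = ((1 + 0.3)^4 − 1) × 100% ≈ 185.6%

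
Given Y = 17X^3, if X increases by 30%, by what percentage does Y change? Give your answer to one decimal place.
119.7%

For Y = 17X^3:
If X → X(1 + 0.3)
Then Y → Y · (1 + 0.3)^3
     = Y · 2.1970

Percentage change = ((1 + 0.3)^3 − 1) × 100% = 119.7%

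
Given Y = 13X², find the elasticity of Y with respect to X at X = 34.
Elasticity = 2

Elasticity = (dY/dX) · (X/Y)

dY/dX = 26·X
At X = 34: dY/dX = 884, Y = 15028

Elasticity = 884 · (34 / 15028) = 2

Interpretation: for a small percentage change in X, the percentage change in Y is approximately 2.00 times as large.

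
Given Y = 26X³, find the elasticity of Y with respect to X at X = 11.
Elasticity = 3

Elasticity = (dY/dX) · (X/Y)

dY/dX = 78·X²
At X = 11: dY/dX = 9438, Y = 34606

Elasticity = 9438 · (11 / 34606) = 3

Interpretation: for a small percentage change in X, the percentage change in Y is approximately 3.00 times as large.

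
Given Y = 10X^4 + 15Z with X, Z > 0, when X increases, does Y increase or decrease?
Y increases

Taking the partial derivative:
∂Y/∂X = 40X^3

∂Y/∂X = 40X^3 > 0 (assuming positive values)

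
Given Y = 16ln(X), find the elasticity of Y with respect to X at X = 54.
Elasticity = 1/ln(54) ≈ 0.2507

Elasticity = (dY/dX) · (X/Y)

dY/dX = 16/X
At X = 54: dY/dX = 8/27, Y = 16·ln(54)

Elasticity = (8/27) · (54 / (16·ln(54))) = 1/ln(54) ≈ 0.2507

Interpretation: for a small percentage change in X, the percentage change in Y is approximately 0.25 times as large.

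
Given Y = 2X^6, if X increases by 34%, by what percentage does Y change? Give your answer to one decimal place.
478.9%

For Y = 2X^6:
If X → X(1 + 0.34)
Then Y → Y · (1 + 0.34)^6
     ≈ Y · 5.7893

Percentage change = ((1 + 0.34)^6 − 1) × 100% ≈ 478.9%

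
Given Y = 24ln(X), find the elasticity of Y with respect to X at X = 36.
Elasticity = 1/ln(36) ≈ 0.2791

Elasticity = (dY/dX) · (X/Y)

dY/dX = 24/X
At X = 36: dY/dX = 2/3, Y = 24·ln(36)

Elasticity = (2/3) · (36 / (24·ln(36))) = 1/ln(36) ≈ 0.2791

Interpretation: for a small percentage change in X, the percentage change in Y is approximately 0.28 times as large.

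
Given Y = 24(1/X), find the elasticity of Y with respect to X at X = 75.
Elasticity = -1

Elasticity = (dY/dX) · (X/Y)

dY/dX = -24/X²
At X = 75: dY/dX = -8/1875, Y = 8/25

Elasticity = (-8/1875) · (75 / (8/25)) = -1

Interpretation: for a small percentage change in X, the percentage change in Y is approximately -1.00 times as large.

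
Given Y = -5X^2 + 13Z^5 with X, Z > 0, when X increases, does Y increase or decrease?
Y decreases

Taking the partial derivative:
∂Y/∂X = -10X

∂Y/∂X = -10X < 0 (assuming positive values)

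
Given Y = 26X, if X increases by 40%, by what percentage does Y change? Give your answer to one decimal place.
40.0%

For Y = 26X:
If X → X(1 + 0.4)
Then Y → Y · (1 + 0.4)^1
     = Y · 1.4000

Percentage change = ((1 + 0.4)^1 − 1) × 100% = 40.0%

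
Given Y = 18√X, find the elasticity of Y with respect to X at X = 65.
Elasticity = 1/2

Elasticity = (dY/dX) · (X/Y)

dY/dX = 9/√X
At X = 65: dY/dX = 9·√65/65, Y = 18·√65

Elasticity = (9·√65/65) · (65 / (18·√65)) = 1/2

Interpretation: for a small percentage change in X, the percentage change in Y is approximately 0.50 times as large.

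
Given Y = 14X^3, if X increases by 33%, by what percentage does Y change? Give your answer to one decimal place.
135.3%

For Y = 14X^3:
If X → X(1 + 0.33)
Then Y → Y · (1 + 0.33)^3
     ≈ Y · 2.3526

Percentage change = ((1 + 0.33)^3 − 1) × 100% ≈ 135.3%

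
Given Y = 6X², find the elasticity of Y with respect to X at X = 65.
Elasticity = 2

Elasticity = (dY/dX) · (X/Y)

dY/dX = 12·X
At X = 65: dY/dX = 780, Y = 25350

Elasticity = 780 · (65 / 25350) = 2

Interpretation: for a small percentage change in X, the percentage change in Y is approximately 2.00 times as large.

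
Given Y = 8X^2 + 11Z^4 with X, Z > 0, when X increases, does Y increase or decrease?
Y increases

Taking the partial derivative:
∂Y/∂X = 16X

∂Y/∂X = 16X > 0 (assuming positive values)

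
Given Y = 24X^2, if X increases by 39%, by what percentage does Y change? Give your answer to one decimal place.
93.2%

For Y = 24X^2:
If X → X(1 + 0.39)
Then Y → Y · (1 + 0.39)^2
     = Y · 1.9321

Percentage change = ((1 + 0.39)^2 − 1) × 100% ≈ 93.2%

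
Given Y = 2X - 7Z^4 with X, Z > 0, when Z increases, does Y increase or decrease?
Y decreases

Taking the partial derivative:
∂Y/∂Z = -28Z^3

∂Y/∂Z = -28Z^3 < 0 (assuming positive values)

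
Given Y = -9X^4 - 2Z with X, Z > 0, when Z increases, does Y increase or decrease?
Y decreases

Taking the partial derivative:
∂Y/∂Z = -2

∂Y/∂Z = -2 < 0 (assuming positive values)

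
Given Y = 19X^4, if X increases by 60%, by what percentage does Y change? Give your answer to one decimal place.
555.4%

For Y = 19X^4:
If X → X(1 + 0.6)
Then Y → Y · (1 + 0.6)^4
     = Y · 6.5536

Percentage change = ((1 + 0.6)^4 − 1) × 100% ≈ 555.4%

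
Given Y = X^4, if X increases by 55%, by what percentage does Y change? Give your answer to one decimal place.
477.2%

For Y = X^4:
If X → X(1 + 0.55)
Then Y → Y · (1 + 0.55)^4
     ≈ Y · 5.7720

Percentage change = ((1 + 0.55)^4 − 1) × 100% ≈ 477.2%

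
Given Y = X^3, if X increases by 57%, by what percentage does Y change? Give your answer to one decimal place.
287.0%

For Y = X^3:
If X → X(1 + 0.57)
Then Y → Y · (1 + 0.57)^3
     ≈ Y · 3.8699

Percentage change = ((1 + 0.57)^3 − 1) × 100% ≈ 287.0%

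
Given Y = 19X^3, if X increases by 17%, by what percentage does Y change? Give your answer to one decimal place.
60.2%

For Y = 19X^3:
If X → X(1 + 0.17)
Then Y → Y · (1 + 0.17)^3
     ≈ Y · 1.6016

Percentage change = ((1 + 0.17)^3 − 1) × 100% ≈ 60.2%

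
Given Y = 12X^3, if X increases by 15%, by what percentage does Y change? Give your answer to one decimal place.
52.1%

For Y = 12X^3:
If X → X(1 + 0.15)
Then Y → Y · (1 + 0.15)^3
     ≈ Y · 1.5209

Percentage change = ((1 + 0.15)^3 − 1) × 100% ≈ 52.1%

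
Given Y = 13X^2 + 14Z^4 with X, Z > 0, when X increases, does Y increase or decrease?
Y increases

Taking the partial derivative:
∂Y/∂X = 26X

∂Y/∂X = 26X > 0 (assuming positive values)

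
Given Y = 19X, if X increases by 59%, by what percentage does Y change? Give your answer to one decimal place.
59.0%

For Y = 19X:
If X → X(1 + 0.59)
Then Y → Y · (1 + 0.59)^1
     = Y · 1.5900

Percentage change = ((1 + 0.59)^1 − 1) × 100% = 59.0%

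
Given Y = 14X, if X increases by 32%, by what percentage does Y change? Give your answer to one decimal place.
32.0%

For Y = 14X:
If X → X(1 + 0.32)
Then Y → Y · (1 + 0.32)^1
     = Y · 1.3200

Percentage change = ((1 + 0.32)^1 − 1) × 100% = 32.0%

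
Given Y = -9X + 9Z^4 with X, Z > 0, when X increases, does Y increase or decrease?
Y decreases

Taking the partial derivative:
∂Y/∂X = -9

∂Y/∂X = -9 < 0 (assuming positive values)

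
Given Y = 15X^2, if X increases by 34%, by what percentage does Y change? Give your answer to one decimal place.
79.6%

For Y = 15X^2:
If X → X(1 + 0.34)
Then Y → Y · (1 + 0.34)^2
     = Y · 1.7956

Percentage change = ((1 + 0.34)^2 − 1) × 100% ≈ 79.6%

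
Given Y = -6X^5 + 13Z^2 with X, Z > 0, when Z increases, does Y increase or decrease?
Y increases

Taking the partial derivative:
∂Y/∂Z = 26Z

∂Y/∂Z = 26Z > 0 (assuming positive values)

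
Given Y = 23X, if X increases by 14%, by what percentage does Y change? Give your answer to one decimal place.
14.0%

For Y = 23X:
If X → X(1 + 0.14)
Then Y → Y · (1 + 0.14)^1
     = Y · 1.1400

Percentage change = ((1 + 0.14)^1 − 1) × 100% = 14.0%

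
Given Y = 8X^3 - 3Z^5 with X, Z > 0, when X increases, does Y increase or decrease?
Y increases

Taking the partial derivative:
∂Y/∂X = 24X^2

∂Y/∂X = 24X^2 > 0 (assuming positive values)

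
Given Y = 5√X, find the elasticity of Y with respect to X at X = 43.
Elasticity = 1/2

Elasticity = (dY/dX) · (X/Y)

dY/dX = 5/(2·√X)
At X = 43: dY/dX = 5·√43/86, Y = 5·√43

Elasticity = (5·√43/86) · (43 / (5·√43)) = 1/2

Interpretation: for a small percentage change in X, the percentage change in Y is approximately 0.50 times as large.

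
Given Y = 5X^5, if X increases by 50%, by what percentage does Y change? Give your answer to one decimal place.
659.4%

For Y = 5X^5:
If X → X(1 + 0.5)
Then Y → Y · (1 + 0.5)^5
     ≈ Y · 7.5938

Percentage change = ((1 + 0.5)^5 − 1) × 100% ≈ 659.4%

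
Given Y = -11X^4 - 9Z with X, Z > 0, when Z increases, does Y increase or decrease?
Y decreases

Taking the partial derivative:
∂Y/∂Z = -9

∂Y/∂Z = -9 < 0 (assuming positive values)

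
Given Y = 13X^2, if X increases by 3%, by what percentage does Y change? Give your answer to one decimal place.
6.1%

For Y = 13X^2:
If X → X(1 + 0.03)
Then Y → Y · (1 + 0.03)^2
     = Y · 1.0609

Percentage change = ((1 + 0.03)^2 − 1) × 100% ≈ 6.1%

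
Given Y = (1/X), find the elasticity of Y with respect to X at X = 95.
Elasticity = -1

Elasticity = (dY/dX) · (X/Y)

dY/dX = -1/X²
At X = 95: dY/dX = -1/9025, Y = 1/95

Elasticity = (-1/9025) · (95 / (1/95)) = -1

Interpretation: for a small percentage change in X, the percentage change in Y is approximately -1.00 times as large.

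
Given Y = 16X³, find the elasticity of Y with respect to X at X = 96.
Elasticity = 3

Elasticity = (dY/dX) · (X/Y)

dY/dX = 48·X²
At X = 96: dY/dX = 442368, Y = 14155776

Elasticity = 442368 · (96 / 14155776) = 3

Interpretation: for a small percentage change in X, the percentage change in Y is approximately 3.00 times as large.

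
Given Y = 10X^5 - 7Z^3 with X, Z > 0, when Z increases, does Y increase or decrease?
Y decreases

Taking the partial derivative:
∂Y/∂Z = -21Z^2

∂Y/∂Z = -21Z^2 < 0 (assuming positive values)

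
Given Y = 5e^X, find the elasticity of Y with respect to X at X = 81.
Elasticity = 81

Elasticity = (dY/dX) · (X/Y)

dY/dX = 5·e^X
At X = 81: dY/dX = 5·e^81, Y = 5·e^81

Elasticity = (5·e^81) · (81 / (5·e^81)) = 81

Interpretation: for a small percentage change in X, the percentage change in Y is approximately 81.00 times as large.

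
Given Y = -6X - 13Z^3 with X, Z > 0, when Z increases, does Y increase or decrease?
Y decreases

Taking the partial derivative:
∂Y/∂Z = -39Z^2

∂Y/∂Z = -39Z^2 < 0 (assuming positive values)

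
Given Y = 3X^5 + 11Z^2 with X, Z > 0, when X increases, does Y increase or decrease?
Y increases

Taking the partial derivative:
∂Y/∂X = 15X^4

∂Y/∂X = 15X^4 > 0 (assuming positive values)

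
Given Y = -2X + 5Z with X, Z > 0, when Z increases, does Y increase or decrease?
Y increases

Taking the partial derivative:
∂Y/∂Z = 5

∂Y/∂Z = 5 > 0 (assuming positive values)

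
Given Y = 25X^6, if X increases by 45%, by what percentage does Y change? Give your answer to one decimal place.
829.4%

For Y = 25X^6:
If X → X(1 + 0.45)
Then Y → Y · (1 + 0.45)^6
     ≈ Y · 9.2941

Percentage change = ((1 + 0.45)^6 − 1) × 100% ≈ 829.4%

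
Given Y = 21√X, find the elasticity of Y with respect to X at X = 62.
Elasticity = 1/2

Elasticity = (dY/dX) · (X/Y)

dY/dX = 21/(2·√X)
At X = 62: dY/dX = 21·√62/124, Y = 21·√62

Elasticity = (21·√62/124) · (62 / (21·√62)) = 1/2

Interpretation: for a small percentage change in X, the percentage change in Y is approximately 0.50 times as large.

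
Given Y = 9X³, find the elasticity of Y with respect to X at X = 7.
Elasticity = 3

Elasticity = (dY/dX) · (X/Y)

dY/dX = 27·X²
At X = 7: dY/dX = 1323, Y = 3087

Elasticity = 1323 · (7 / 3087) = 3

Interpretation: for a small percentage change in X, the percentage change in Y is approximately 3.00 times as large.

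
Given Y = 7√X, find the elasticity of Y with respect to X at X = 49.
Elasticity = 1/2

Elasticity = (dY/dX) · (X/Y)

dY/dX = 7/(2·√X)
At X = 49: dY/dX = 1/2, Y = 49

Elasticity = (1/2) · (49 / 49) = 1/2

Interpretation: for a small percentage change in X, the percentage change in Y is approximately 0.50 times as large.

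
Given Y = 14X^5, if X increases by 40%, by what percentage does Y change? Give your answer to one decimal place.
437.8%

For Y = 14X^5:
If X → X(1 + 0.4)
Then Y → Y · (1 + 0.4)^5
     ≈ Y · 5.3782

Percentage change = ((1 + 0.4)^5 − 1) × 100% ≈ 437.8%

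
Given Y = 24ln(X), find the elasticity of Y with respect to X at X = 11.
Elasticity = 1/ln(11) ≈ 0.4170

Elasticity = (dY/dX) · (X/Y)

dY/dX = 24/X
At X = 11: dY/dX = 24/11, Y = 24·ln(11)

Elasticity = (24/11) · (11 / (24·ln(11))) = 1/ln(11) ≈ 0.4170

Interpretation: for a small percentage change in X, the percentage change in Y is approximately 0.42 times as large.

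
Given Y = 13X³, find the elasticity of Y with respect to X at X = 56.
Elasticity = 3

Elasticity = (dY/dX) · (X/Y)

dY/dX = 39·X²
At X = 56: dY/dX = 122304, Y = 2283008

Elasticity = 122304 · (56 / 2283008) = 3

Interpretation: for a small percentage change in X, the percentage change in Y is approximately 3.00 times as large.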